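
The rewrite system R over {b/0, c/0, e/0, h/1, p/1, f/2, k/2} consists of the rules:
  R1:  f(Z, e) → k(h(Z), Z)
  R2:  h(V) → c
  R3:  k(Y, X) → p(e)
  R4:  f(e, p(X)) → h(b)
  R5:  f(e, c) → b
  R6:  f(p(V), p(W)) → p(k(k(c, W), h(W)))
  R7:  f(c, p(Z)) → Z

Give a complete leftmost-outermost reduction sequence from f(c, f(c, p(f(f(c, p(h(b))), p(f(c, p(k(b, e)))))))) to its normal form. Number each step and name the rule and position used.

e

1. f(c, f(c, p(f(f(c, p(h(b))), p(f(c, p(k(b, e))))))))  →  f(c, f(f(c, p(h(b))), p(f(c, p(k(b, e))))))   [R7 at 2]
2. f(c, f(f(c, p(h(b))), p(f(c, p(k(b, e))))))  →  f(c, f(h(b), p(f(c, p(k(b, e))))))   [R7 at 2.1]
3. f(c, f(h(b), p(f(c, p(k(b, e))))))  →  f(c, f(c, p(f(c, p(k(b, e))))))   [R2 at 2.1]
4. f(c, f(c, p(f(c, p(k(b, e))))))  →  f(c, f(c, p(k(b, e))))   [R7 at 2]
5. f(c, f(c, p(k(b, e))))  →  f(c, k(b, e))   [R7 at 2]
6. f(c, k(b, e))  →  f(c, p(e))   [R3 at 2]
7. f(c, p(e))  →  e   [R7 at ε]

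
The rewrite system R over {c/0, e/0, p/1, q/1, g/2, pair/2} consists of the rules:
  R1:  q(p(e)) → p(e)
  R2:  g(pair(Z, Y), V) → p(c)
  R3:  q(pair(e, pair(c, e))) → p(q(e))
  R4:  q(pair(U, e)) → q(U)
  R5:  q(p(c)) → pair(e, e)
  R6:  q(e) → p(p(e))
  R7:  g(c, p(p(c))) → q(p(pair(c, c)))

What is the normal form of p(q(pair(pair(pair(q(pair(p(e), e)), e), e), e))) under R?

1. p(q(pair(pair(pair(q(pair(p(e), e)), e), e), e)))  →  p(q(pair(pair(q(pair(p(e), e)), e), e)))   [R4 at 1]
2. p(q(pair(pair(q(pair(p(e), e)), e), e)))  →  p(q(pair(q(pair(p(e), e)), e)))   [R4 at 1]
3. p(q(pair(q(pair(p(e), e)), e)))  →  p(q(q(pair(p(e), e))))   [R4 at 1]
4. p(q(q(pair(p(e), e))))  →  p(q(q(p(e))))   [R4 at 1.1]
5. p(q(q(p(e))))  →  p(q(p(e)))   [R1 at 1.1]
6. p(q(p(e)))  →  p(p(e))   [R1 at 1]

p(p(e))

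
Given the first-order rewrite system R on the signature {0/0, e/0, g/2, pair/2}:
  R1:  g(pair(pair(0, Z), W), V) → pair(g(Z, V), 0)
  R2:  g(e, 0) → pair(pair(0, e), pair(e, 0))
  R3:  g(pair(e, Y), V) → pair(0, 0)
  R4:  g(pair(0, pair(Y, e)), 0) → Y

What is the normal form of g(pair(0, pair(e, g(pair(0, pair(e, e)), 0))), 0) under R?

e

1. g(pair(0, pair(e, g(pair(0, pair(e, e)), 0))), 0)  →  g(pair(0, pair(e, e)), 0)   [R4 at 1.2.2]
2. g(pair(0, pair(e, e)), 0)  →  e   [R4 at ε]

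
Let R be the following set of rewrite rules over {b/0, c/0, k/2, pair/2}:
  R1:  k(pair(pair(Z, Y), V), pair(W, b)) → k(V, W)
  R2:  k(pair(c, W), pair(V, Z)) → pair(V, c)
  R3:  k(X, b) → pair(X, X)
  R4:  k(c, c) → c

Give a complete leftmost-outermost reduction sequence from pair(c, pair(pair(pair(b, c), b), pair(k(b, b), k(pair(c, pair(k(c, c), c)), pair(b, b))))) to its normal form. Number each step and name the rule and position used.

1. pair(c, pair(pair(pair(b, c), b), pair(k(b, b), k(pair(c, pair(k(c, c), c)), pair(b, b)))))  →  pair(c, pair(pair(pair(b, c), b), pair(pair(b, b), k(pair(c, pair(k(c, c), c)), pair(b, b)))))   [R3 at 2.2.1]
2. pair(c, pair(pair(pair(b, c), b), pair(pair(b, b), k(pair(c, pair(k(c, c), c)), pair(b, b)))))  →  pair(c, pair(pair(pair(b, c), b), pair(pair(b, b), pair(b, c))))   [R2 at 2.2.2]

pair(c, pair(pair(pair(b, c), b), pair(pair(b, b), pair(b, c))))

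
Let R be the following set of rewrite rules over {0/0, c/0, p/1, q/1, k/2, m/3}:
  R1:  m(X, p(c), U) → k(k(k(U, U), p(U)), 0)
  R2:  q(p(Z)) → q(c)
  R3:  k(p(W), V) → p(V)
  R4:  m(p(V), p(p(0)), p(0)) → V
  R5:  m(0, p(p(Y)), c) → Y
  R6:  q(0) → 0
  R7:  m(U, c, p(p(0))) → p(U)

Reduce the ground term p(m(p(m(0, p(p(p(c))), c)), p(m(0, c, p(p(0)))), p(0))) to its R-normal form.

1. p(m(p(m(0, p(p(p(c))), c)), p(m(0, c, p(p(0)))), p(0)))  →  p(m(p(p(c)), p(m(0, c, p(p(0)))), p(0)))   [R5 at 1.1.1]
2. p(m(p(p(c)), p(m(0, c, p(p(0)))), p(0)))  →  p(m(p(p(c)), p(p(0)), p(0)))   [R7 at 1.2.1]
3. p(m(p(p(c)), p(p(0)), p(0)))  →  p(p(c))   [R4 at 1]

p(p(c))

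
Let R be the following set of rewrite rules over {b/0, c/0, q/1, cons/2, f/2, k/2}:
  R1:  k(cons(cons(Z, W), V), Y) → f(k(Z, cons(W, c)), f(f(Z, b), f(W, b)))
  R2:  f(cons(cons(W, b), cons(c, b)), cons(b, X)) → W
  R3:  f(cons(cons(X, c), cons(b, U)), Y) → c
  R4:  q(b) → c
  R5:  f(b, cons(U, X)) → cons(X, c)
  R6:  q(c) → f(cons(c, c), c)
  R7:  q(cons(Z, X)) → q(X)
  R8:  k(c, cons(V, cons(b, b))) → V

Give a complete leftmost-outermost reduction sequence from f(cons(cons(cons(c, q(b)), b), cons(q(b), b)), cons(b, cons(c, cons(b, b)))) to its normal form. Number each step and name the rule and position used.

cons(c, c)

1. f(cons(cons(cons(c, q(b)), b), cons(q(b), b)), cons(b, cons(c, cons(b, b))))  →  f(cons(cons(cons(c, c), b), cons(q(b), b)), cons(b, cons(c, cons(b, b))))   [R4 at 1.1.1.2]
2. f(cons(cons(cons(c, c), b), cons(q(b), b)), cons(b, cons(c, cons(b, b))))  →  f(cons(cons(cons(c, c), b), cons(c, b)), cons(b, cons(c, cons(b, b))))   [R4 at 1.2.1]
3. f(cons(cons(cons(c, c), b), cons(c, b)), cons(b, cons(c, cons(b, b))))  →  cons(c, c)   [R2 at ε]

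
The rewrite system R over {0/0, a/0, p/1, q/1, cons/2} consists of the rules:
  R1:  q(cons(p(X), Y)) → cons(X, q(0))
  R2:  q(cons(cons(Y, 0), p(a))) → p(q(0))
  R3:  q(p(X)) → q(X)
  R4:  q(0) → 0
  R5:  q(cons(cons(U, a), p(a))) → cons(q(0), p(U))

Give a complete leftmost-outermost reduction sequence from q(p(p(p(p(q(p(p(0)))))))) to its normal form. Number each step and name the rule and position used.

0

1. q(p(p(p(p(q(p(p(0))))))))  →  q(p(p(p(q(p(p(0)))))))   [R3 at ε]
2. q(p(p(p(q(p(p(0)))))))  →  q(p(p(q(p(p(0))))))   [R3 at ε]
3. q(p(p(q(p(p(0))))))  →  q(p(q(p(p(0)))))   [R3 at ε]
4. q(p(q(p(p(0)))))  →  q(q(p(p(0))))   [R3 at ε]
5. q(q(p(p(0))))  →  q(q(p(0)))   [R3 at 1]
6. q(q(p(0)))  →  q(q(0))   [R3 at 1]
7. q(q(0))  →  q(0)   [R4 at 1]
8. q(0)  →  0   [R4 at ε]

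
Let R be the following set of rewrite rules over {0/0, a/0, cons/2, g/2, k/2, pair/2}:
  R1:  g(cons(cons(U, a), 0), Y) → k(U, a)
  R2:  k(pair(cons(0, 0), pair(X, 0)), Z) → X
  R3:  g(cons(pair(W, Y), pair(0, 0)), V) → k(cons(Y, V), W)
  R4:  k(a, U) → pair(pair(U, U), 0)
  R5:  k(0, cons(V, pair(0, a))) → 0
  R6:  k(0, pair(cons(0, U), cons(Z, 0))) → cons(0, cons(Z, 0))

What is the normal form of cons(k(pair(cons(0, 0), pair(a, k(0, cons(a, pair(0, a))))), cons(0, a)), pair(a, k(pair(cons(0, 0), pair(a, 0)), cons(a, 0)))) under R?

1. cons(k(pair(cons(0, 0), pair(a, k(0, cons(a, pair(0, a))))), cons(0, a)), pair(a, k(pair(cons(0, 0), pair(a, 0)), cons(a, 0))))  →  cons(k(pair(cons(0, 0), pair(a, 0)), cons(0, a)), pair(a, k(pair(cons(0, 0), pair(a, 0)), cons(a, 0))))   [R5 at 1.1.2.2]
2. cons(k(pair(cons(0, 0), pair(a, 0)), cons(0, a)), pair(a, k(pair(cons(0, 0), pair(a, 0)), cons(a, 0))))  →  cons(a, pair(a, k(pair(cons(0, 0), pair(a, 0)), cons(a, 0))))   [R2 at 1]
3. cons(a, pair(a, k(pair(cons(0, 0), pair(a, 0)), cons(a, 0))))  →  cons(a, pair(a, a))   [R2 at 2.2]

cons(a, pair(a, a))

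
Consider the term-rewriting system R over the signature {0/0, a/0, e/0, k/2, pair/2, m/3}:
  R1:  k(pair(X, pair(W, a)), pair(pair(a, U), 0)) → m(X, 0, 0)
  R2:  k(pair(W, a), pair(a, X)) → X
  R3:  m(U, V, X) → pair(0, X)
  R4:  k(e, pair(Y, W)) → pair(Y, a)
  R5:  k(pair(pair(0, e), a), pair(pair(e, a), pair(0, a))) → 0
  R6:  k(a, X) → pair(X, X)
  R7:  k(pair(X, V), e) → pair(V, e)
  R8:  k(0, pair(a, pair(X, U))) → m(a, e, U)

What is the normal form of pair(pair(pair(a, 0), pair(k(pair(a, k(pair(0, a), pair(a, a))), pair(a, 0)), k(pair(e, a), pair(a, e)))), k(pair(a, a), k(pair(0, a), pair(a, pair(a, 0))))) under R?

1. pair(pair(pair(a, 0), pair(k(pair(a, k(pair(0, a), pair(a, a))), pair(a, 0)), k(pair(e, a), pair(a, e)))), k(pair(a, a), k(pair(0, a), pair(a, pair(a, 0)))))  →  pair(pair(pair(a, 0), pair(k(pair(a, a), pair(a, 0)), k(pair(e, a), pair(a, e)))), k(pair(a, a), k(pair(0, a), pair(a, pair(a, 0)))))   [R2 at 1.2.1.1.2]
2. pair(pair(pair(a, 0), pair(k(pair(a, a), pair(a, 0)), k(pair(e, a), pair(a, e)))), k(pair(a, a), k(pair(0, a), pair(a, pair(a, 0)))))  →  pair(pair(pair(a, 0), pair(0, k(pair(e, a), pair(a, e)))), k(pair(a, a), k(pair(0, a), pair(a, pair(a, 0)))))   [R2 at 1.2.1]
3. pair(pair(pair(a, 0), pair(0, k(pair(e, a), pair(a, e)))), k(pair(a, a), k(pair(0, a), pair(a, pair(a, 0)))))  →  pair(pair(pair(a, 0), pair(0, e)), k(pair(a, a), k(pair(0, a), pair(a, pair(a, 0)))))   [R2 at 1.2.2]
4. pair(pair(pair(a, 0), pair(0, e)), k(pair(a, a), k(pair(0, a), pair(a, pair(a, 0)))))  →  pair(pair(pair(a, 0), pair(0, e)), k(pair(a, a), pair(a, 0)))   [R2 at 2.2]
5. pair(pair(pair(a, 0), pair(0, e)), k(pair(a, a), pair(a, 0)))  →  pair(pair(pair(a, 0), pair(0, e)), 0)   [R2 at 2]

pair(pair(pair(a, 0), pair(0, e)), 0)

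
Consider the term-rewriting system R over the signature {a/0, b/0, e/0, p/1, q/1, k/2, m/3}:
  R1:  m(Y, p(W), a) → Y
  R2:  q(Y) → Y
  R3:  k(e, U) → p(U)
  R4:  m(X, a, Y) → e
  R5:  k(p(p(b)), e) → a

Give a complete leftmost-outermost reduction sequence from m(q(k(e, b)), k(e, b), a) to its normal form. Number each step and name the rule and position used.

1. m(q(k(e, b)), k(e, b), a)  →  m(k(e, b), k(e, b), a)   [R2 at 1]
2. m(k(e, b), k(e, b), a)  →  m(p(b), k(e, b), a)   [R3 at 1]
3. m(p(b), k(e, b), a)  →  m(p(b), p(b), a)   [R3 at 2]
4. m(p(b), p(b), a)  →  p(b)   [R1 at ε]

p(b)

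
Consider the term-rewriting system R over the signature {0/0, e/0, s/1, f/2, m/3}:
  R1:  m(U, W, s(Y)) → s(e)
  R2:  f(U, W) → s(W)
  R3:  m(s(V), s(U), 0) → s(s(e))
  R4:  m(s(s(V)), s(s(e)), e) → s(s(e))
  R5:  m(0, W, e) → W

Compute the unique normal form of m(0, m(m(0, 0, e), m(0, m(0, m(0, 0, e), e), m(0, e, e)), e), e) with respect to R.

0

1. m(0, m(m(0, 0, e), m(0, m(0, m(0, 0, e), e), m(0, e, e)), e), e)  →  m(m(0, 0, e), m(0, m(0, m(0, 0, e), e), m(0, e, e)), e)   [R5 at ε]
2. m(m(0, 0, e), m(0, m(0, m(0, 0, e), e), m(0, e, e)), e)  →  m(0, m(0, m(0, m(0, 0, e), e), m(0, e, e)), e)   [R5 at 1]
3. m(0, m(0, m(0, m(0, 0, e), e), m(0, e, e)), e)  →  m(0, m(0, m(0, 0, e), e), m(0, e, e))   [R5 at ε]
4. m(0, m(0, m(0, 0, e), e), m(0, e, e))  →  m(0, m(0, 0, e), m(0, e, e))   [R5 at 2]
5. m(0, m(0, 0, e), m(0, e, e))  →  m(0, 0, m(0, e, e))   [R5 at 2]
6. m(0, 0, m(0, e, e))  →  m(0, 0, e)   [R5 at 3]
7. m(0, 0, e)  →  0   [R5 at ε]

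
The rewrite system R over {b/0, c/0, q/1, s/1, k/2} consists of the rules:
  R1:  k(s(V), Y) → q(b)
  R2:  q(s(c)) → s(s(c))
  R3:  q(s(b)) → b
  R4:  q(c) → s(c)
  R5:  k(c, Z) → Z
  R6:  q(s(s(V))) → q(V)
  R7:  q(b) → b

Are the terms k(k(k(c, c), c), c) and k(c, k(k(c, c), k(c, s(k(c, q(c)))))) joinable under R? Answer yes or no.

Reduce t₁ = k(k(k(c, c), c), c):
1. k(k(k(c, c), c), c)  →  k(k(c, c), c)   [R5 at 1.1]
2. k(k(c, c), c)  →  k(c, c)   [R5 at 1]
3. k(c, c)  →  c   [R5 at ε]

Reduce t₂ = k(c, k(k(c, c), k(c, s(k(c, q(c)))))):
1. k(c, k(k(c, c), k(c, s(k(c, q(c))))))  →  k(k(c, c), k(c, s(k(c, q(c)))))   [R5 at ε]
2. k(k(c, c), k(c, s(k(c, q(c)))))  →  k(c, k(c, s(k(c, q(c)))))   [R5 at 1]
3. k(c, k(c, s(k(c, q(c)))))  →  k(c, s(k(c, q(c))))   [R5 at ε]
4. k(c, s(k(c, q(c))))  →  s(k(c, q(c)))   [R5 at ε]
5. s(k(c, q(c)))  →  s(q(c))   [R5 at 1]
6. s(q(c))  →  s(s(c))   [R4 at 1]

no — NF(t₁) = c, NF(t₂) = s(s(c))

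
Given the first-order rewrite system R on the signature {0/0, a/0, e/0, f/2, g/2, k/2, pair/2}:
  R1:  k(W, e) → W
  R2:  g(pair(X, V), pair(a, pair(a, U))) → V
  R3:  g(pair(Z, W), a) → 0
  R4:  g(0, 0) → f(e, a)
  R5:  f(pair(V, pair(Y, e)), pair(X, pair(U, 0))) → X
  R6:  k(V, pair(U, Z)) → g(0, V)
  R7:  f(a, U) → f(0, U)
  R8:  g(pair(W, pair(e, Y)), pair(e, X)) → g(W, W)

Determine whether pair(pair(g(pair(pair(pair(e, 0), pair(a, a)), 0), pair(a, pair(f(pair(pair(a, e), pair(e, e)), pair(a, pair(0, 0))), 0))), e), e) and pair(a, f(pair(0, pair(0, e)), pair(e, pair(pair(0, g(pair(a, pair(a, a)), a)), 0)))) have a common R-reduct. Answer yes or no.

Reduce t₁ = pair(pair(g(pair(pair(pair(e, 0), pair(a, a)), 0), pair(a, pair(f(pair(pair(a, e), pair(e, e)), pair(a, pair(0, 0))), 0))), e), e):
1. pair(pair(g(pair(pair(pair(e, 0), pair(a, a)), 0), pair(a, pair(f(pair(pair(a, e), pair(e, e)), pair(a, pair(0, 0))), 0))), e), e)  →  pair(pair(g(pair(pair(pair(e, 0), pair(a, a)), 0), pair(a, pair(a, 0))), e), e)   [R5 at 1.1.2.2.1]
2. pair(pair(g(pair(pair(pair(e, 0), pair(a, a)), 0), pair(a, pair(a, 0))), e), e)  →  pair(pair(0, e), e)   [R2 at 1.1]

Reduce t₂ = pair(a, f(pair(0, pair(0, e)), pair(e, pair(pair(0, g(pair(a, pair(a, a)), a)), 0)))):
1. pair(a, f(pair(0, pair(0, e)), pair(e, pair(pair(0, g(pair(a, pair(a, a)), a)), 0))))  →  pair(a, e)   [R5 at 2]

no — NF(t₁) = pair(pair(0, e), e), NF(t₂) = pair(a, e)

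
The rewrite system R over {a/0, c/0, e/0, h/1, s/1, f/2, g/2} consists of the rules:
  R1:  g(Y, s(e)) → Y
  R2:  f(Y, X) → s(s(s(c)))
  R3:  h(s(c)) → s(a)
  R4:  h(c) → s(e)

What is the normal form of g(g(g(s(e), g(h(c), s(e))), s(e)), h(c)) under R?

s(e)

1. g(g(g(s(e), g(h(c), s(e))), s(e)), h(c))  →  g(g(s(e), g(h(c), s(e))), h(c))   [R1 at 1]
2. g(g(s(e), g(h(c), s(e))), h(c))  →  g(g(s(e), h(c)), h(c))   [R1 at 1.2]
3. g(g(s(e), h(c)), h(c))  →  g(g(s(e), s(e)), h(c))   [R4 at 1.2]
4. g(g(s(e), s(e)), h(c))  →  g(s(e), h(c))   [R1 at 1]
5. g(s(e), h(c))  →  g(s(e), s(e))   [R4 at 2]
6. g(s(e), s(e))  →  s(e)   [R1 at ε]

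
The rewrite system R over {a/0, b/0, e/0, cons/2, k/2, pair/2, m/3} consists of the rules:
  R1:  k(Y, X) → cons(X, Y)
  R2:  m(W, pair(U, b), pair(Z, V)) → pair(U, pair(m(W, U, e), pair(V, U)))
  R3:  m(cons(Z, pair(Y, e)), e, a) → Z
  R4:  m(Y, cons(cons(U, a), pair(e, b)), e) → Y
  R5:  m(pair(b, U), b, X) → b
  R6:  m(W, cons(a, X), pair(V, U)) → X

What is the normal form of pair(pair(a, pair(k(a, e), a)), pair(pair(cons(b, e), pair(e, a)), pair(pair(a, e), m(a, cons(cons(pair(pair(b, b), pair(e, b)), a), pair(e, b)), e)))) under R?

1. pair(pair(a, pair(k(a, e), a)), pair(pair(cons(b, e), pair(e, a)), pair(pair(a, e), m(a, cons(cons(pair(pair(b, b), pair(e, b)), a), pair(e, b)), e))))  →  pair(pair(a, pair(cons(e, a), a)), pair(pair(cons(b, e), pair(e, a)), pair(pair(a, e), m(a, cons(cons(pair(pair(b, b), pair(e, b)), a), pair(e, b)), e))))   [R1 at 1.2.1]
2. pair(pair(a, pair(cons(e, a), a)), pair(pair(cons(b, e), pair(e, a)), pair(pair(a, e), m(a, cons(cons(pair(pair(b, b), pair(e, b)), a), pair(e, b)), e))))  →  pair(pair(a, pair(cons(e, a), a)), pair(pair(cons(b, e), pair(e, a)), pair(pair(a, e), a)))   [R4 at 2.2.2]

pair(pair(a, pair(cons(e, a), a)), pair(pair(cons(b, e), pair(e, a)), pair(pair(a, e), a)))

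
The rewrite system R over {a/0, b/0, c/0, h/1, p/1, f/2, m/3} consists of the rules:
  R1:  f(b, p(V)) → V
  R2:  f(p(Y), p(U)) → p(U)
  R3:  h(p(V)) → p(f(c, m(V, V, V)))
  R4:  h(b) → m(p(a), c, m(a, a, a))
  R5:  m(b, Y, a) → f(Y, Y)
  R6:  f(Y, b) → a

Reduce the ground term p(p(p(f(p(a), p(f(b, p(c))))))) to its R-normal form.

1. p(p(p(f(p(a), p(f(b, p(c)))))))  →  p(p(p(p(f(b, p(c))))))   [R2 at 1.1.1]
2. p(p(p(p(f(b, p(c))))))  →  p(p(p(p(c))))   [R1 at 1.1.1.1]

p(p(p(p(c))))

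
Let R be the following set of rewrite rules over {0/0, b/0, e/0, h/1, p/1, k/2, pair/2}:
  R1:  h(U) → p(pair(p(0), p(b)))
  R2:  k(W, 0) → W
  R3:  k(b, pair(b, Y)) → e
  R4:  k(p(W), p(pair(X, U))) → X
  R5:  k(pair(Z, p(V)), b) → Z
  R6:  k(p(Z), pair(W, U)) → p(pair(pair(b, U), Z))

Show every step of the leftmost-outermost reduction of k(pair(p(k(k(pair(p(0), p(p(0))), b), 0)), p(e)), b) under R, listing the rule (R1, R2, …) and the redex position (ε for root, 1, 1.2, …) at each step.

1. k(pair(p(k(k(pair(p(0), p(p(0))), b), 0)), p(e)), b)  →  p(k(k(pair(p(0), p(p(0))), b), 0))   [R5 at ε]
2. p(k(k(pair(p(0), p(p(0))), b), 0))  →  p(k(pair(p(0), p(p(0))), b))   [R2 at 1]
3. p(k(pair(p(0), p(p(0))), b))  →  p(p(0))   [R5 at 1]

p(p(0))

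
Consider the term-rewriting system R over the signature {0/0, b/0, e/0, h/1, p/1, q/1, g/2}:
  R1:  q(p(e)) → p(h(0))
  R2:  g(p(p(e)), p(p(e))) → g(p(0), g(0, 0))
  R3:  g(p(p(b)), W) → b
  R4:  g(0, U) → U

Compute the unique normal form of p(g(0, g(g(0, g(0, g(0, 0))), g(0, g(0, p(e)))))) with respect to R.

1. p(g(0, g(g(0, g(0, g(0, 0))), g(0, g(0, p(e))))))  →  p(g(g(0, g(0, g(0, 0))), g(0, g(0, p(e)))))   [R4 at 1]
2. p(g(g(0, g(0, g(0, 0))), g(0, g(0, p(e)))))  →  p(g(g(0, g(0, 0)), g(0, g(0, p(e)))))   [R4 at 1.1]
3. p(g(g(0, g(0, 0)), g(0, g(0, p(e)))))  →  p(g(g(0, 0), g(0, g(0, p(e)))))   [R4 at 1.1]
4. p(g(g(0, 0), g(0, g(0, p(e)))))  →  p(g(0, g(0, g(0, p(e)))))   [R4 at 1.1]
5. p(g(0, g(0, g(0, p(e)))))  →  p(g(0, g(0, p(e))))   [R4 at 1]
6. p(g(0, g(0, p(e))))  →  p(g(0, p(e)))   [R4 at 1]
7. p(g(0, p(e)))  →  p(p(e))   [R4 at 1]

p(p(e))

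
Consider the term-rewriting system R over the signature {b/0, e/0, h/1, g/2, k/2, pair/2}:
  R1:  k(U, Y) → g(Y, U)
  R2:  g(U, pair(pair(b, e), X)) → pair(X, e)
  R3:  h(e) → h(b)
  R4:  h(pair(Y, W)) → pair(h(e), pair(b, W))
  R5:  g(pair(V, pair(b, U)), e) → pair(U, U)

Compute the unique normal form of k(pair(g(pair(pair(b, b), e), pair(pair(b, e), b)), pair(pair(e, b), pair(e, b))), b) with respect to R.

1. k(pair(g(pair(pair(b, b), e), pair(pair(b, e), b)), pair(pair(e, b), pair(e, b))), b)  →  g(b, pair(g(pair(pair(b, b), e), pair(pair(b, e), b)), pair(pair(e, b), pair(e, b))))   [R1 at ε]
2. g(b, pair(g(pair(pair(b, b), e), pair(pair(b, e), b)), pair(pair(e, b), pair(e, b))))  →  g(b, pair(pair(b, e), pair(pair(e, b), pair(e, b))))   [R2 at 2.1]
3. g(b, pair(pair(b, e), pair(pair(e, b), pair(e, b))))  →  pair(pair(pair(e, b), pair(e, b)), e)   [R2 at ε]

pair(pair(pair(e, b), pair(e, b)), e)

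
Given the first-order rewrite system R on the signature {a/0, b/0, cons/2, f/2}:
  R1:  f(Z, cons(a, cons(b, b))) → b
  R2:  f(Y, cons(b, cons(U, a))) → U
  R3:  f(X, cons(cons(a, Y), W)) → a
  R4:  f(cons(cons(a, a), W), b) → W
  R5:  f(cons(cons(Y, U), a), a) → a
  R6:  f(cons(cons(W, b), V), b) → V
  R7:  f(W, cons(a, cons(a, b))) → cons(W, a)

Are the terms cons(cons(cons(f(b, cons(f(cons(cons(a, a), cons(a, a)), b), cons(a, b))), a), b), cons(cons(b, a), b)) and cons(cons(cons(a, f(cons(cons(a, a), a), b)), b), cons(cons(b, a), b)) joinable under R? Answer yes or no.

yes — NF(t₁) = cons(cons(cons(a, a), b), cons(cons(b, a), b)), NF(t₂) = cons(cons(cons(a, a), b), cons(cons(b, a), b))

Reduce t₁ = cons(cons(cons(f(b, cons(f(cons(cons(a, a), cons(a, a)), b), cons(a, b))), a), b), cons(cons(b, a), b)):
1. cons(cons(cons(f(b, cons(f(cons(cons(a, a), cons(a, a)), b), cons(a, b))), a), b), cons(cons(b, a), b))  →  cons(cons(cons(f(b, cons(cons(a, a), cons(a, b))), a), b), cons(cons(b, a), b))   [R4 at 1.1.1.2.1]
2. cons(cons(cons(f(b, cons(cons(a, a), cons(a, b))), a), b), cons(cons(b, a), b))  →  cons(cons(cons(a, a), b), cons(cons(b, a), b))   [R3 at 1.1.1]

Reduce t₂ = cons(cons(cons(a, f(cons(cons(a, a), a), b)), b), cons(cons(b, a), b)):
1. cons(cons(cons(a, f(cons(cons(a, a), a), b)), b), cons(cons(b, a), b))  →  cons(cons(cons(a, a), b), cons(cons(b, a), b))   [R4 at 1.1.2]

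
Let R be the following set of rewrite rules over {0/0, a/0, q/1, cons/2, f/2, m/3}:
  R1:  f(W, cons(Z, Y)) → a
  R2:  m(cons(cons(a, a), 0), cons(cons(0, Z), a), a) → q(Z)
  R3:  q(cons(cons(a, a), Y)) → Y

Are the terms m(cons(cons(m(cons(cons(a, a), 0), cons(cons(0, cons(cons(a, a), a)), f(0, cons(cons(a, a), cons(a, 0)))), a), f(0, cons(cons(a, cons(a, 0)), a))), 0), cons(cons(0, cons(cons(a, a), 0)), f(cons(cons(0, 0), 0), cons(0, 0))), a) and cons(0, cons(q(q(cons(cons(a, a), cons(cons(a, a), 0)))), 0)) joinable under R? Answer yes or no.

Reduce t₁ = m(cons(cons(m(cons(cons(a, a), 0), cons(cons(0, cons(cons(a, a), a)), f(0, cons(cons(a, a), cons(a, 0)))), a), f(0, cons(cons(a, cons(a, 0)), a))), 0), cons(cons(0, cons(cons(a, a), 0)), f(cons(cons(0, 0), 0), cons(0, 0))), a):
1. m(cons(cons(m(cons(cons(a, a), 0), cons(cons(0, cons(cons(a, a), a)), f(0, cons(cons(a, a), cons(a, 0)))), a), f(0, cons(cons(a, cons(a, 0)), a))), 0), cons(cons(0, cons(cons(a, a), 0)), f(cons(cons(0, 0), 0), cons(0, 0))), a)  →  m(cons(cons(m(cons(cons(a, a), 0), cons(cons(0, cons(cons(a, a), a)), a), a), f(0, cons(cons(a, cons(a, 0)), a))), 0), cons(cons(0, cons(cons(a, a), 0)), f(cons(cons(0, 0), 0), cons(0, 0))), a)   [R1 at 1.1.1.2.2]
2. m(cons(cons(m(cons(cons(a, a), 0), cons(cons(0, cons(cons(a, a), a)), a), a), f(0, cons(cons(a, cons(a, 0)), a))), 0), cons(cons(0, cons(cons(a, a), 0)), f(cons(cons(0, 0), 0), cons(0, 0))), a)  →  m(cons(cons(q(cons(cons(a, a), a)), f(0, cons(cons(a, cons(a, 0)), a))), 0), cons(cons(0, cons(cons(a, a), 0)), f(cons(cons(0, 0), 0), cons(0, 0))), a)   [R2 at 1.1.1]
3. m(cons(cons(q(cons(cons(a, a), a)), f(0, cons(cons(a, cons(a, 0)), a))), 0), cons(cons(0, cons(cons(a, a), 0)), f(cons(cons(0, 0), 0), cons(0, 0))), a)  →  m(cons(cons(a, f(0, cons(cons(a, cons(a, 0)), a))), 0), cons(cons(0, cons(cons(a, a), 0)), f(cons(cons(0, 0), 0), cons(0, 0))), a)   [R3 at 1.1.1]
4. m(cons(cons(a, f(0, cons(cons(a, cons(a, 0)), a))), 0), cons(cons(0, cons(cons(a, a), 0)), f(cons(cons(0, 0), 0), cons(0, 0))), a)  →  m(cons(cons(a, a), 0), cons(cons(0, cons(cons(a, a), 0)), f(cons(cons(0, 0), 0), cons(0, 0))), a)   [R1 at 1.1.2]
5. m(cons(cons(a, a), 0), cons(cons(0, cons(cons(a, a), 0)), f(cons(cons(0, 0), 0), cons(0, 0))), a)  →  m(cons(cons(a, a), 0), cons(cons(0, cons(cons(a, a), 0)), a), a)   [R1 at 2.2]
6. m(cons(cons(a, a), 0), cons(cons(0, cons(cons(a, a), 0)), a), a)  →  q(cons(cons(a, a), 0))   [R2 at ε]
7. q(cons(cons(a, a), 0))  →  0   [R3 at ε]

Reduce t₂ = cons(0, cons(q(q(cons(cons(a, a), cons(cons(a, a), 0)))), 0)):
1. cons(0, cons(q(q(cons(cons(a, a), cons(cons(a, a), 0)))), 0))  →  cons(0, cons(q(cons(cons(a, a), 0)), 0))   [R3 at 2.1.1]
2. cons(0, cons(q(cons(cons(a, a), 0)), 0))  →  cons(0, cons(0, 0))   [R3 at 2.1]

no — NF(t₁) = 0, NF(t₂) = cons(0, cons(0, 0))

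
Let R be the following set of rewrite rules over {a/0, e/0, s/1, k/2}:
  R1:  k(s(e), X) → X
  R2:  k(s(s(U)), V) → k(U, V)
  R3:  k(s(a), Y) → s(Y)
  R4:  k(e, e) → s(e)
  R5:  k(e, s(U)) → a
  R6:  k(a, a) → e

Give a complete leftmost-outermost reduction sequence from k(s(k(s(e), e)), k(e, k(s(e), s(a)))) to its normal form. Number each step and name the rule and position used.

1. k(s(k(s(e), e)), k(e, k(s(e), s(a))))  →  k(s(e), k(e, k(s(e), s(a))))   [R1 at 1.1]
2. k(s(e), k(e, k(s(e), s(a))))  →  k(e, k(s(e), s(a)))   [R1 at ε]
3. k(e, k(s(e), s(a)))  →  k(e, s(a))   [R1 at 2]
4. k(e, s(a))  →  a   [R5 at ε]

a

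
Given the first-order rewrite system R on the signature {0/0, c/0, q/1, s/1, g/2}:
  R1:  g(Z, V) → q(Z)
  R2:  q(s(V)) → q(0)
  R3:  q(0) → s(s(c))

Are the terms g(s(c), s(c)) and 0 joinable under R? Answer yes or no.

Reduce t₁ = g(s(c), s(c)):
1. g(s(c), s(c))  →  q(s(c))   [R1 at ε]
2. q(s(c))  →  q(0)   [R2 at ε]
3. q(0)  →  s(s(c))   [R3 at ε]

Reduce t₂ = 0:

no — NF(t₁) = s(s(c)), NF(t₂) = 0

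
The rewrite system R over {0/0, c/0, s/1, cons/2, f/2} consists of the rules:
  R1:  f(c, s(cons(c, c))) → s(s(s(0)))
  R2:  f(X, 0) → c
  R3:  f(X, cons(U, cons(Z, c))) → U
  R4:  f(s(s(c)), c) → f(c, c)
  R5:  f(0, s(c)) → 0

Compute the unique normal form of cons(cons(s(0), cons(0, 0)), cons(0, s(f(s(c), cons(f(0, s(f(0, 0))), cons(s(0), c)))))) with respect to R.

1. cons(cons(s(0), cons(0, 0)), cons(0, s(f(s(c), cons(f(0, s(f(0, 0))), cons(s(0), c))))))  →  cons(cons(s(0), cons(0, 0)), cons(0, s(f(0, s(f(0, 0))))))   [R3 at 2.2.1]
2. cons(cons(s(0), cons(0, 0)), cons(0, s(f(0, s(f(0, 0))))))  →  cons(cons(s(0), cons(0, 0)), cons(0, s(f(0, s(c)))))   [R2 at 2.2.1.2.1]
3. cons(cons(s(0), cons(0, 0)), cons(0, s(f(0, s(c)))))  →  cons(cons(s(0), cons(0, 0)), cons(0, s(0)))   [R5 at 2.2.1]

cons(cons(s(0), cons(0, 0)), cons(0, s(0)))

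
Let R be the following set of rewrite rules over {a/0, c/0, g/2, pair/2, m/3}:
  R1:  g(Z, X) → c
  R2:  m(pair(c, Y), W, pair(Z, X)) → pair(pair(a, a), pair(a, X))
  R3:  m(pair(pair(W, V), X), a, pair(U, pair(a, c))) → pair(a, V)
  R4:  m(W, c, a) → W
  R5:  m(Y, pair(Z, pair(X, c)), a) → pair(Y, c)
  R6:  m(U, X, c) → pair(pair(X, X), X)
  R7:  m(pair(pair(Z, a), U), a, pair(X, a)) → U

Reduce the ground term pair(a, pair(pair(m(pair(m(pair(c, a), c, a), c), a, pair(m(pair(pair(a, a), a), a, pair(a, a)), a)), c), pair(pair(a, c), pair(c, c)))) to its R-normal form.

pair(a, pair(pair(c, c), pair(pair(a, c), pair(c, c))))

1. pair(a, pair(pair(m(pair(m(pair(c, a), c, a), c), a, pair(m(pair(pair(a, a), a), a, pair(a, a)), a)), c), pair(pair(a, c), pair(c, c))))  →  pair(a, pair(pair(m(pair(pair(c, a), c), a, pair(m(pair(pair(a, a), a), a, pair(a, a)), a)), c), pair(pair(a, c), pair(c, c))))   [R4 at 2.1.1.1.1]
2. pair(a, pair(pair(m(pair(pair(c, a), c), a, pair(m(pair(pair(a, a), a), a, pair(a, a)), a)), c), pair(pair(a, c), pair(c, c))))  →  pair(a, pair(pair(c, c), pair(pair(a, c), pair(c, c))))   [R7 at 2.1.1]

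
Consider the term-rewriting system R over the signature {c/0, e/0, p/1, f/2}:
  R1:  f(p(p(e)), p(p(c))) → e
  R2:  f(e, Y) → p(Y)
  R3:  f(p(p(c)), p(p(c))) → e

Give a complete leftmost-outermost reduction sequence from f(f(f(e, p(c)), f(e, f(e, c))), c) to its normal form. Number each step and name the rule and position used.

p(c)

1. f(f(f(e, p(c)), f(e, f(e, c))), c)  →  f(f(p(p(c)), f(e, f(e, c))), c)   [R2 at 1.1]
2. f(f(p(p(c)), f(e, f(e, c))), c)  →  f(f(p(p(c)), p(f(e, c))), c)   [R2 at 1.2]
3. f(f(p(p(c)), p(f(e, c))), c)  →  f(f(p(p(c)), p(p(c))), c)   [R2 at 1.2.1]
4. f(f(p(p(c)), p(p(c))), c)  →  f(e, c)   [R3 at 1]
5. f(e, c)  →  p(c)   [R2 at ε]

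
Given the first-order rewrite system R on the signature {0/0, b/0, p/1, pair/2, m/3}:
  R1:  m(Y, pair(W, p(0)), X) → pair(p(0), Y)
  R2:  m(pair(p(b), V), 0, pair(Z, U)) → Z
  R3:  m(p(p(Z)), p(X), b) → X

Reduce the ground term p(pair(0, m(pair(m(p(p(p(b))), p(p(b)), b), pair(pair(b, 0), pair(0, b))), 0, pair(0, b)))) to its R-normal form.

p(pair(0, 0))

1. p(pair(0, m(pair(m(p(p(p(b))), p(p(b)), b), pair(pair(b, 0), pair(0, b))), 0, pair(0, b))))  →  p(pair(0, m(pair(p(b), pair(pair(b, 0), pair(0, b))), 0, pair(0, b))))   [R3 at 1.2.1.1]
2. p(pair(0, m(pair(p(b), pair(pair(b, 0), pair(0, b))), 0, pair(0, b))))  →  p(pair(0, 0))   [R2 at 1.2]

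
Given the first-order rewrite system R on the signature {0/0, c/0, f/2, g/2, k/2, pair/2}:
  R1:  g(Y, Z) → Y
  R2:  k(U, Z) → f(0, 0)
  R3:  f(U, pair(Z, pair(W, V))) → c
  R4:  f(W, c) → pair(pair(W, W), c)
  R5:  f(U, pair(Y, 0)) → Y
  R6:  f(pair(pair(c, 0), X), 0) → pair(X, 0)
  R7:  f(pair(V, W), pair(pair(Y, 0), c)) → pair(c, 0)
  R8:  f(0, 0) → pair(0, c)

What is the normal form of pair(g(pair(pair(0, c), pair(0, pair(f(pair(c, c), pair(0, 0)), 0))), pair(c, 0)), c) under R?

1. pair(g(pair(pair(0, c), pair(0, pair(f(pair(c, c), pair(0, 0)), 0))), pair(c, 0)), c)  →  pair(pair(pair(0, c), pair(0, pair(f(pair(c, c), pair(0, 0)), 0))), c)   [R1 at 1]
2. pair(pair(pair(0, c), pair(0, pair(f(pair(c, c), pair(0, 0)), 0))), c)  →  pair(pair(pair(0, c), pair(0, pair(0, 0))), c)   [R5 at 1.2.2.1]

pair(pair(pair(0, c), pair(0, pair(0, 0))), c)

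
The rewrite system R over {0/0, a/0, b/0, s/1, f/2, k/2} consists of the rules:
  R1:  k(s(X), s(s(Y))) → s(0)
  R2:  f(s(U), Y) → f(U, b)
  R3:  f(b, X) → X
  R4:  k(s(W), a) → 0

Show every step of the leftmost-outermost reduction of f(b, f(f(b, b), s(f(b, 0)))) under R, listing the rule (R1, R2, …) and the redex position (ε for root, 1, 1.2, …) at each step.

s(0)

1. f(b, f(f(b, b), s(f(b, 0))))  →  f(f(b, b), s(f(b, 0)))   [R3 at ε]
2. f(f(b, b), s(f(b, 0)))  →  f(b, s(f(b, 0)))   [R3 at 1]
3. f(b, s(f(b, 0)))  →  s(f(b, 0))   [R3 at ε]
4. s(f(b, 0))  →  s(0)   [R3 at 1]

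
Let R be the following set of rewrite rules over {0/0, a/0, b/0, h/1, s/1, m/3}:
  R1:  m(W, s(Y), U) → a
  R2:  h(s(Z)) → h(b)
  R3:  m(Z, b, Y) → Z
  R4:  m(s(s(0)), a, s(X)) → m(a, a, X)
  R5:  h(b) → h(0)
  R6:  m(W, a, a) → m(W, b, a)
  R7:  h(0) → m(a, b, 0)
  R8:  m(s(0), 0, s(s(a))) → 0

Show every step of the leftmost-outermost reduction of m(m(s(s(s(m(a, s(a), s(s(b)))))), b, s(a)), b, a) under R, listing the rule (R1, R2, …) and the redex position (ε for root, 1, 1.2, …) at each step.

1. m(m(s(s(s(m(a, s(a), s(s(b)))))), b, s(a)), b, a)  →  m(s(s(s(m(a, s(a), s(s(b)))))), b, s(a))   [R3 at ε]
2. m(s(s(s(m(a, s(a), s(s(b)))))), b, s(a))  →  s(s(s(m(a, s(a), s(s(b))))))   [R3 at ε]
3. s(s(s(m(a, s(a), s(s(b))))))  →  s(s(s(a)))   [R1 at 1.1.1]

s(s(s(a)))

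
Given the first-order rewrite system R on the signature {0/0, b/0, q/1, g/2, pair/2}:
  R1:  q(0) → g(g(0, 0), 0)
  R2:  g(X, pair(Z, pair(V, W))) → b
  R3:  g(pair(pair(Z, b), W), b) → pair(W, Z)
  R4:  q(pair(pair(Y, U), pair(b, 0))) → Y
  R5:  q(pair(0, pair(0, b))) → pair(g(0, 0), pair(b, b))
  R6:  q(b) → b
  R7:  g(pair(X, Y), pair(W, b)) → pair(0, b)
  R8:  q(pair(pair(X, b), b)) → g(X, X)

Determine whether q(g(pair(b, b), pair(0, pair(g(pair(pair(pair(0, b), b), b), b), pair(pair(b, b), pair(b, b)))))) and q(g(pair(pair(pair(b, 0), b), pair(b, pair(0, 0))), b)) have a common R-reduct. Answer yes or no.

yes — NF(t₁) = b, NF(t₂) = b

Reduce t₁ = q(g(pair(b, b), pair(0, pair(g(pair(pair(pair(0, b), b), b), b), pair(pair(b, b), pair(b, b)))))):
1. q(g(pair(b, b), pair(0, pair(g(pair(pair(pair(0, b), b), b), b), pair(pair(b, b), pair(b, b))))))  →  q(b)   [R2 at 1]
2. q(b)  →  b   [R6 at ε]

Reduce t₂ = q(g(pair(pair(pair(b, 0), b), pair(b, pair(0, 0))), b)):
1. q(g(pair(pair(pair(b, 0), b), pair(b, pair(0, 0))), b))  →  q(pair(pair(b, pair(0, 0)), pair(b, 0)))   [R3 at 1]
2. q(pair(pair(b, pair(0, 0)), pair(b, 0)))  →  b   [R4 at ε]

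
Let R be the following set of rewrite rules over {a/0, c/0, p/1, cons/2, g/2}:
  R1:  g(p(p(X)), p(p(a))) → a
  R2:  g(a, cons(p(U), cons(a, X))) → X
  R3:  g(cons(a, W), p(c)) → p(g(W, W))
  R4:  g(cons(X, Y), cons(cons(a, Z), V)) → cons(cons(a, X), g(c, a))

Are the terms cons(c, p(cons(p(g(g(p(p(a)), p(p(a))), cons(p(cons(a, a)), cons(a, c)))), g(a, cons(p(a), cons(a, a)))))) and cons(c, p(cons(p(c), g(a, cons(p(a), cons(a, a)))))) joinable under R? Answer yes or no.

yes — NF(t₁) = cons(c, p(cons(p(c), a))), NF(t₂) = cons(c, p(cons(p(c), a)))

Reduce t₁ = cons(c, p(cons(p(g(g(p(p(a)), p(p(a))), cons(p(cons(a, a)), cons(a, c)))), g(a, cons(p(a), cons(a, a)))))):
1. cons(c, p(cons(p(g(g(p(p(a)), p(p(a))), cons(p(cons(a, a)), cons(a, c)))), g(a, cons(p(a), cons(a, a))))))  →  cons(c, p(cons(p(g(a, cons(p(cons(a, a)), cons(a, c)))), g(a, cons(p(a), cons(a, a))))))   [R1 at 2.1.1.1.1]
2. cons(c, p(cons(p(g(a, cons(p(cons(a, a)), cons(a, c)))), g(a, cons(p(a), cons(a, a))))))  →  cons(c, p(cons(p(c), g(a, cons(p(a), cons(a, a))))))   [R2 at 2.1.1.1]
3. cons(c, p(cons(p(c), g(a, cons(p(a), cons(a, a))))))  →  cons(c, p(cons(p(c), a)))   [R2 at 2.1.2]

Reduce t₂ = cons(c, p(cons(p(c), g(a, cons(p(a), cons(a, a)))))):
1. cons(c, p(cons(p(c), g(a, cons(p(a), cons(a, a))))))  →  cons(c, p(cons(p(c), a)))   [R2 at 2.1.2]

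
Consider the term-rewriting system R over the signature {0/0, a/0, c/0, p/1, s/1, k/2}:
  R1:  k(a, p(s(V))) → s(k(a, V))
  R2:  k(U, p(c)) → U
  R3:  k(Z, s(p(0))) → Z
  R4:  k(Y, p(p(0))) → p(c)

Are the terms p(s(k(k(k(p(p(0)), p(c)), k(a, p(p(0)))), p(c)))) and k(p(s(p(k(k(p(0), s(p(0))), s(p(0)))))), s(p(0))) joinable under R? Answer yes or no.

Reduce t₁ = p(s(k(k(k(p(p(0)), p(c)), k(a, p(p(0)))), p(c)))):
1. p(s(k(k(k(p(p(0)), p(c)), k(a, p(p(0)))), p(c))))  →  p(s(k(k(p(p(0)), p(c)), k(a, p(p(0))))))   [R2 at 1.1]
2. p(s(k(k(p(p(0)), p(c)), k(a, p(p(0))))))  →  p(s(k(p(p(0)), k(a, p(p(0))))))   [R2 at 1.1.1]
3. p(s(k(p(p(0)), k(a, p(p(0))))))  →  p(s(k(p(p(0)), p(c))))   [R4 at 1.1.2]
4. p(s(k(p(p(0)), p(c))))  →  p(s(p(p(0))))   [R2 at 1.1]

Reduce t₂ = k(p(s(p(k(k(p(0), s(p(0))), s(p(0)))))), s(p(0))):
1. k(p(s(p(k(k(p(0), s(p(0))), s(p(0)))))), s(p(0)))  →  p(s(p(k(k(p(0), s(p(0))), s(p(0))))))   [R3 at ε]
2. p(s(p(k(k(p(0), s(p(0))), s(p(0))))))  →  p(s(p(k(p(0), s(p(0))))))   [R3 at 1.1.1]
3. p(s(p(k(p(0), s(p(0))))))  →  p(s(p(p(0))))   [R3 at 1.1.1]

yes — NF(t₁) = p(s(p(p(0)))), NF(t₂) = p(s(p(p(0))))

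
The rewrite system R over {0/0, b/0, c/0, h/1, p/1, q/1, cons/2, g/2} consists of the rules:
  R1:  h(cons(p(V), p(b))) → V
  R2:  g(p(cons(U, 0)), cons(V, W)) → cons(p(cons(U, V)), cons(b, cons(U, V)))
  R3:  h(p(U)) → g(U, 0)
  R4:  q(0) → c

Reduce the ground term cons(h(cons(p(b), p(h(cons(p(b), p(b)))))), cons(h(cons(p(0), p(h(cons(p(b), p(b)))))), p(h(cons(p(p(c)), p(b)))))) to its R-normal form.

cons(b, cons(0, p(p(c))))

1. cons(h(cons(p(b), p(h(cons(p(b), p(b)))))), cons(h(cons(p(0), p(h(cons(p(b), p(b)))))), p(h(cons(p(p(c)), p(b))))))  →  cons(h(cons(p(b), p(b))), cons(h(cons(p(0), p(h(cons(p(b), p(b)))))), p(h(cons(p(p(c)), p(b))))))   [R1 at 1.1.2.1]
2. cons(h(cons(p(b), p(b))), cons(h(cons(p(0), p(h(cons(p(b), p(b)))))), p(h(cons(p(p(c)), p(b))))))  →  cons(b, cons(h(cons(p(0), p(h(cons(p(b), p(b)))))), p(h(cons(p(p(c)), p(b))))))   [R1 at 1]
3. cons(b, cons(h(cons(p(0), p(h(cons(p(b), p(b)))))), p(h(cons(p(p(c)), p(b))))))  →  cons(b, cons(h(cons(p(0), p(b))), p(h(cons(p(p(c)), p(b))))))   [R1 at 2.1.1.2.1]
4. cons(b, cons(h(cons(p(0), p(b))), p(h(cons(p(p(c)), p(b))))))  →  cons(b, cons(0, p(h(cons(p(p(c)), p(b))))))   [R1 at 2.1]
5. cons(b, cons(0, p(h(cons(p(p(c)), p(b))))))  →  cons(b, cons(0, p(p(c))))   [R1 at 2.2.1]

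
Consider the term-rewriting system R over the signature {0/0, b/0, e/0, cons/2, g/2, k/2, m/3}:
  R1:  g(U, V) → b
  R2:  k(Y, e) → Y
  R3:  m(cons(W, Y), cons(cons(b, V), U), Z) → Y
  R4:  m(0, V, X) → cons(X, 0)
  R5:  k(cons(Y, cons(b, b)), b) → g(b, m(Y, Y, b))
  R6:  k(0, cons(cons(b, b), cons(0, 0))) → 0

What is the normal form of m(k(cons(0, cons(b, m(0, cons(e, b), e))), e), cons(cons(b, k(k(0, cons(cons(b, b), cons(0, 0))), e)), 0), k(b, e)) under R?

1. m(k(cons(0, cons(b, m(0, cons(e, b), e))), e), cons(cons(b, k(k(0, cons(cons(b, b), cons(0, 0))), e)), 0), k(b, e))  →  m(cons(0, cons(b, m(0, cons(e, b), e))), cons(cons(b, k(k(0, cons(cons(b, b), cons(0, 0))), e)), 0), k(b, e))   [R2 at 1]
2. m(cons(0, cons(b, m(0, cons(e, b), e))), cons(cons(b, k(k(0, cons(cons(b, b), cons(0, 0))), e)), 0), k(b, e))  →  cons(b, m(0, cons(e, b), e))   [R3 at ε]
3. cons(b, m(0, cons(e, b), e))  →  cons(b, cons(e, 0))   [R4 at 2]

cons(b, cons(e, 0))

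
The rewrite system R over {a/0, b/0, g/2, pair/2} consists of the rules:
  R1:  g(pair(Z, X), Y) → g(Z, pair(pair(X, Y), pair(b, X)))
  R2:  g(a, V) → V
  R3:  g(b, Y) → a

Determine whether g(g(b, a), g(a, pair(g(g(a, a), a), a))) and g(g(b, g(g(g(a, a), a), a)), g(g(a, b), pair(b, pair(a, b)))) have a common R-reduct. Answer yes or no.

Reduce t₁ = g(g(b, a), g(a, pair(g(g(a, a), a), a))):
1. g(g(b, a), g(a, pair(g(g(a, a), a), a)))  →  g(a, g(a, pair(g(g(a, a), a), a)))   [R3 at 1]
2. g(a, g(a, pair(g(g(a, a), a), a)))  →  g(a, pair(g(g(a, a), a), a))   [R2 at ε]
3. g(a, pair(g(g(a, a), a), a))  →  pair(g(g(a, a), a), a)   [R2 at ε]
4. pair(g(g(a, a), a), a)  →  pair(g(a, a), a)   [R2 at 1.1]
5. pair(g(a, a), a)  →  pair(a, a)   [R2 at 1]

Reduce t₂ = g(g(b, g(g(g(a, a), a), a)), g(g(a, b), pair(b, pair(a, b)))):
1. g(g(b, g(g(g(a, a), a), a)), g(g(a, b), pair(b, pair(a, b))))  →  g(a, g(g(a, b), pair(b, pair(a, b))))   [R3 at 1]
2. g(a, g(g(a, b), pair(b, pair(a, b))))  →  g(g(a, b), pair(b, pair(a, b)))   [R2 at ε]
3. g(g(a, b), pair(b, pair(a, b)))  →  g(b, pair(b, pair(a, b)))   [R2 at 1]
4. g(b, pair(b, pair(a, b)))  →  a   [R3 at ε]

no — NF(t₁) = pair(a, a), NF(t₂) = a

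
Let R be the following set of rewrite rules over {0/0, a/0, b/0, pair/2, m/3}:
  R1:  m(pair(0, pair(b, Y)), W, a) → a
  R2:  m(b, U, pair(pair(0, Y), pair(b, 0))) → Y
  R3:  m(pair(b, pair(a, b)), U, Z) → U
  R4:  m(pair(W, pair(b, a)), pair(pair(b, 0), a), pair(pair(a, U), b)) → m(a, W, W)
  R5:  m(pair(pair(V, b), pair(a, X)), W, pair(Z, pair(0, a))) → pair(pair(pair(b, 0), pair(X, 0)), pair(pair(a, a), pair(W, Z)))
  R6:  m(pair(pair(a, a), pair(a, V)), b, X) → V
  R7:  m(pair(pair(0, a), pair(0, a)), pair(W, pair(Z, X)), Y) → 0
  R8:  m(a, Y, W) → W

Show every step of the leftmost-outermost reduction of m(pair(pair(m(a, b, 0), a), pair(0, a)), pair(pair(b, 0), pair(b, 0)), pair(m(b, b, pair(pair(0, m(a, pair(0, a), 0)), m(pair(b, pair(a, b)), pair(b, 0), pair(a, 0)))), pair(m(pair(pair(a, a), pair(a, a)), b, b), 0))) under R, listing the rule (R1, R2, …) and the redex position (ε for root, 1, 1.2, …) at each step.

0

1. m(pair(pair(m(a, b, 0), a), pair(0, a)), pair(pair(b, 0), pair(b, 0)), pair(m(b, b, pair(pair(0, m(a, pair(0, a), 0)), m(pair(b, pair(a, b)), pair(b, 0), pair(a, 0)))), pair(m(pair(pair(a, a), pair(a, a)), b, b), 0)))  →  m(pair(pair(0, a), pair(0, a)), pair(pair(b, 0), pair(b, 0)), pair(m(b, b, pair(pair(0, m(a, pair(0, a), 0)), m(pair(b, pair(a, b)), pair(b, 0), pair(a, 0)))), pair(m(pair(pair(a, a), pair(a, a)), b, b), 0)))   [R8 at 1.1.1]
2. m(pair(pair(0, a), pair(0, a)), pair(pair(b, 0), pair(b, 0)), pair(m(b, b, pair(pair(0, m(a, pair(0, a), 0)), m(pair(b, pair(a, b)), pair(b, 0), pair(a, 0)))), pair(m(pair(pair(a, a), pair(a, a)), b, b), 0)))  →  0   [R7 at ε]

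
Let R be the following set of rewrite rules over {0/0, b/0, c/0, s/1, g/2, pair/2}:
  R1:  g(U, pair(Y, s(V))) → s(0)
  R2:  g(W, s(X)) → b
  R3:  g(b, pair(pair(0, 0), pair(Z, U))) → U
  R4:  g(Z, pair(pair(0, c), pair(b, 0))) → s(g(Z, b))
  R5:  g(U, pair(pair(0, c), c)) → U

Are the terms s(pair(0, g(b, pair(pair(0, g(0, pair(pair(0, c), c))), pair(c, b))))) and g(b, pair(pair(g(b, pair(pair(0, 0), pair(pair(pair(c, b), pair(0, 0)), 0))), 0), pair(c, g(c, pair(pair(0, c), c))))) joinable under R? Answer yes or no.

Reduce t₁ = s(pair(0, g(b, pair(pair(0, g(0, pair(pair(0, c), c))), pair(c, b))))):
1. s(pair(0, g(b, pair(pair(0, g(0, pair(pair(0, c), c))), pair(c, b)))))  →  s(pair(0, g(b, pair(pair(0, 0), pair(c, b)))))   [R5 at 1.2.2.1.2]
2. s(pair(0, g(b, pair(pair(0, 0), pair(c, b)))))  →  s(pair(0, b))   [R3 at 1.2]

Reduce t₂ = g(b, pair(pair(g(b, pair(pair(0, 0), pair(pair(pair(c, b), pair(0, 0)), 0))), 0), pair(c, g(c, pair(pair(0, c), c))))):
1. g(b, pair(pair(g(b, pair(pair(0, 0), pair(pair(pair(c, b), pair(0, 0)), 0))), 0), pair(c, g(c, pair(pair(0, c), c)))))  →  g(b, pair(pair(0, 0), pair(c, g(c, pair(pair(0, c), c)))))   [R3 at 2.1.1]
2. g(b, pair(pair(0, 0), pair(c, g(c, pair(pair(0, c), c)))))  →  g(c, pair(pair(0, c), c))   [R3 at ε]
3. g(c, pair(pair(0, c), c))  →  c   [R5 at ε]

no — NF(t₁) = s(pair(0, b)), NF(t₂) = c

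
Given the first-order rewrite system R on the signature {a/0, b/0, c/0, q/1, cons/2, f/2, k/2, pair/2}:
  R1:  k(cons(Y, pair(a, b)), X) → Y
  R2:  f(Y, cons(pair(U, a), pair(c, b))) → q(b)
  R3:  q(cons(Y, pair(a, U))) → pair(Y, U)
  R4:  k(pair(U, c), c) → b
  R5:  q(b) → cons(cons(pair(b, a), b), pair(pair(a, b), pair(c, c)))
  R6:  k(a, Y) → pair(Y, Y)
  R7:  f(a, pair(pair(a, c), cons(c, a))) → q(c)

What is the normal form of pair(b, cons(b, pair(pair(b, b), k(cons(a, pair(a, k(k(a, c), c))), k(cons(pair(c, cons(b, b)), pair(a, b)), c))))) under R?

1. pair(b, cons(b, pair(pair(b, b), k(cons(a, pair(a, k(k(a, c), c))), k(cons(pair(c, cons(b, b)), pair(a, b)), c)))))  →  pair(b, cons(b, pair(pair(b, b), k(cons(a, pair(a, k(pair(c, c), c))), k(cons(pair(c, cons(b, b)), pair(a, b)), c)))))   [R6 at 2.2.2.1.2.2.1]
2. pair(b, cons(b, pair(pair(b, b), k(cons(a, pair(a, k(pair(c, c), c))), k(cons(pair(c, cons(b, b)), pair(a, b)), c)))))  →  pair(b, cons(b, pair(pair(b, b), k(cons(a, pair(a, b)), k(cons(pair(c, cons(b, b)), pair(a, b)), c)))))   [R4 at 2.2.2.1.2.2]
3. pair(b, cons(b, pair(pair(b, b), k(cons(a, pair(a, b)), k(cons(pair(c, cons(b, b)), pair(a, b)), c)))))  →  pair(b, cons(b, pair(pair(b, b), a)))   [R1 at 2.2.2]

pair(b, cons(b, pair(pair(b, b), a)))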